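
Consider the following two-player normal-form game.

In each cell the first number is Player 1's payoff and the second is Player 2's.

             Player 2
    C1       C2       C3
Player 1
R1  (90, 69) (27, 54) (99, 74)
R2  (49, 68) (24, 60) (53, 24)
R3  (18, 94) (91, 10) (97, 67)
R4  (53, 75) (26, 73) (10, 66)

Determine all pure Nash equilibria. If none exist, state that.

For each player, find the best response to each opponent profile; mutual best responses are the pure NE.
Player 1 against C1: payoffs 90, 49, 18, 53 → best response R1.
Player 1 against C2: payoffs 27, 24, 91, 26 → best response R3.
Player 1 against C3: payoffs 99, 53, 97, 10 → best response R1.
Player 2 against R1: payoffs 69, 54, 74 → best response C3.
Player 2 against R2: payoffs 68, 60, 24 → best response C1.
Player 2 against R3: payoffs 94, 10, 67 → best response C1.
Player 2 against R4: payoffs 75, 73, 66 → best response C1.
Mutual best responses: (R1, C3).

(R1, C3)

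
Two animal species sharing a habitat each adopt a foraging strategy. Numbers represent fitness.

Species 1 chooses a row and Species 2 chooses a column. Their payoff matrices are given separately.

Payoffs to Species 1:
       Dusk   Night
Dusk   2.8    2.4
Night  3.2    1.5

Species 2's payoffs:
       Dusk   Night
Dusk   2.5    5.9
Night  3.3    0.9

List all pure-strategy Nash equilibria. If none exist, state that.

(Dusk, Dusk): Species 1 can switch to Night (2.8 → 3.2). Not NE.
(Dusk, Night): Species 1 gets 2.4, best alternative 1.5; Species 2 gets 5.9, best alternative 2.5. No profitable deviation — NE.
(Night, Dusk): Species 1 gets 3.2, best alternative 2.8; Species 2 gets 3.3, best alternative 0.9. No profitable deviation — NE.
(Night, Night): Species 1 can switch to Dusk (1.5 → 2.4). Not NE.

(Dusk, Night); (Night, Dusk)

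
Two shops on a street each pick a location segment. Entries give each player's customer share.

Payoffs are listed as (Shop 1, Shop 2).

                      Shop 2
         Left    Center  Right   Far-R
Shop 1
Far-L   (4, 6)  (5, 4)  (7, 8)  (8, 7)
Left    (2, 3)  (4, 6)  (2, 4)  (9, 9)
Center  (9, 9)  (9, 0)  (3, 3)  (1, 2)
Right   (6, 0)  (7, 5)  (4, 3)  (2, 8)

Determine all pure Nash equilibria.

(Far-L, Left): Shop 1 can switch to Center (4 → 9). Not NE.
(Far-L, Center): Shop 1 can switch to Center (5 → 9). Not NE.
(Far-L, Right): Shop 1 gets 7, best alternative 4; Shop 2 gets 8, best alternative 7. No profitable deviation — NE.
(Far-L, Far-R): Shop 1 can switch to Left (8 → 9). Not NE.
(Left, Left): Shop 1 can switch to Far-L (2 → 4). Not NE.
(Left, Center): Shop 1 can switch to Far-L (4 → 5). Not NE.
(Left, Right): Shop 1 can switch to Far-L (2 → 7). Not NE.
(Left, Far-R): Shop 1 gets 9, best alternative 8; Shop 2 gets 9, best alternative 6. No profitable deviation — NE.
(Center, Left): Shop 1 gets 9, best alternative 6; Shop 2 gets 9, best alternative 3. No profitable deviation — NE.
(Center, Center): Shop 2 can switch to Left (0 → 9). Not NE.
(Center, Right): Shop 1 can switch to Far-L (3 → 7). Not NE.
(Center, Far-R): Shop 1 can switch to Far-L (1 → 8). Not NE.
(Right, Left): Shop 1 can switch to Center (6 → 9). Not NE.
(Right, Center): Shop 1 can switch to Center (7 → 9). Not NE.
(Right, Right): Shop 1 can switch to Far-L (4 → 7). Not NE.
(The remaining 1 profile has a profitable deviation by the same check.)

The pure Nash equilibria are (Far-L, Right), (Left, Far-R), (Center, Left).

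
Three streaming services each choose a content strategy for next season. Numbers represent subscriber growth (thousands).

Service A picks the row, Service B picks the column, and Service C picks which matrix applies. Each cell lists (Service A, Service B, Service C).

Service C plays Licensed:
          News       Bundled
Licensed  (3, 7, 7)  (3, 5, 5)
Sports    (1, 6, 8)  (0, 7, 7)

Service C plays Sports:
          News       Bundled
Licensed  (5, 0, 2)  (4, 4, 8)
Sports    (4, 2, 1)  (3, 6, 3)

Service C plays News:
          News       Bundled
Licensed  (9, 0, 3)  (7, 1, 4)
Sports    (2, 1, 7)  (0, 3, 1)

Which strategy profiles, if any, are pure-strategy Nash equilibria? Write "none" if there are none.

(Licensed, News, Licensed), (Licensed, Bundled, Sports)

For each strategy profile, look for a profitable unilateral deviation.
(Licensed, News, Licensed): Service A gets 3, best alternative 1; Service B gets 7, best alternative 5; Service C gets 7, best alternative 3. No profitable deviation — NE.
(Licensed, News, Sports): Service B can switch to Bundled (0 → 4). Not NE.
(Licensed, News, News): Service B can switch to Bundled (0 → 1). Not NE.
(Licensed, Bundled, Licensed): Service B can switch to News (5 → 7). Not NE.
(Licensed, Bundled, Sports): Service A gets 4, best alternative 3; Service B gets 4, best alternative 0; Service C gets 8, best alternative 5. No profitable deviation — NE.
(Licensed, Bundled, News): Service C can switch to Licensed (4 → 5). Not NE.
(Sports, News, Licensed): Service A can switch to Licensed (1 → 3). Not NE.
(Sports, News, Sports): Service A can switch to Licensed (4 → 5). Not NE.
(Sports, News, News): Service A can switch to Licensed (2 → 9). Not NE.
(Sports, Bundled, Licensed): Service A can switch to Licensed (0 → 3). Not NE.
(Sports, Bundled, Sports): Service A can switch to Licensed (3 → 4). Not NE.
(Sports, Bundled, News): Service A can switch to Licensed (0 → 7). Not NE.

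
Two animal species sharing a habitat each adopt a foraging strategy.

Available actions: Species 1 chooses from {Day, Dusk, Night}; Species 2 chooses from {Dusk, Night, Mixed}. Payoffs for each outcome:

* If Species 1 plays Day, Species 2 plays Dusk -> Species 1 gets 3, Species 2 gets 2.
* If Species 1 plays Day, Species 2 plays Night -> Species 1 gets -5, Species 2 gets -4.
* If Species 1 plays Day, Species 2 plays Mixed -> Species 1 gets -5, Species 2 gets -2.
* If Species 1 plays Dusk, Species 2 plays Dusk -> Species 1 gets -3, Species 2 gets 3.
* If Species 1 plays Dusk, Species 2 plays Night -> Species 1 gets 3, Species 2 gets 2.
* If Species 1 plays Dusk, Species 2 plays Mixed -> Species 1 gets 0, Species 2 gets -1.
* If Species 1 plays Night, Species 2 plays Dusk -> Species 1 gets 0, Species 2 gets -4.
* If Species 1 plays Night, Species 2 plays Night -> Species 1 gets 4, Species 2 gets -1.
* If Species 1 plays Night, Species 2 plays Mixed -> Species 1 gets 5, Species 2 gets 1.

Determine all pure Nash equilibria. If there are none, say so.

Species 1 against Dusk: payoffs 3, -3, 0 → best response Day.
Species 1 against Night: payoffs -5, 3, 4 → best response Night.
Species 1 against Mixed: payoffs -5, 0, 5 → best response Night.
Species 2 against Day: payoffs 2, -4, -2 → best response Dusk.
Species 2 against Dusk: payoffs 3, 2, -1 → best response Dusk.
Species 2 against Night: payoffs -4, -1, 1 → best response Mixed.
Mutual best responses: (Day, Dusk); (Night, Mixed).

(Day, Dusk); (Night, Mixed)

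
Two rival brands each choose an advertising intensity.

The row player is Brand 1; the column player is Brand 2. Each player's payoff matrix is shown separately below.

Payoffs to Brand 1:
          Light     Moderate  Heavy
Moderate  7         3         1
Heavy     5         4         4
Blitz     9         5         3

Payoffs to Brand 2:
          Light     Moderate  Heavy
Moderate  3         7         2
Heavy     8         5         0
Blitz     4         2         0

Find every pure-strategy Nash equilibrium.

(Blitz, Light)

Brand 1 against Light: payoffs 7, 5, 9 → best response Blitz.
Brand 1 against Moderate: payoffs 3, 4, 5 → best response Blitz.
Brand 1 against Heavy: payoffs 1, 4, 3 → best response Heavy.
Brand 2 against Moderate: payoffs 3, 7, 2 → best response Moderate.
Brand 2 against Heavy: payoffs 8, 5, 0 → best response Light.
Brand 2 against Blitz: payoffs 4, 2, 0 → best response Light.
Mutual best responses: (Blitz, Light).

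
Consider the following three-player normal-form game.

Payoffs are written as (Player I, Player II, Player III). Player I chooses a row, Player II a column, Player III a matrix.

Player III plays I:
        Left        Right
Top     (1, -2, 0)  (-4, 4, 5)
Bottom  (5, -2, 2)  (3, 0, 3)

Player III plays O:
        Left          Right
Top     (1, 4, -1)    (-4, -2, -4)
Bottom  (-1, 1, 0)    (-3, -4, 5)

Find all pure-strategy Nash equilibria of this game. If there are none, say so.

No pure-strategy Nash equilibrium.

Player I against (Left, I): payoffs 1, 5 → best response Bottom.
Player I against (Left, O): payoffs 1, -1 → best response Top.
Player I against (Right, I): payoffs -4, 3 → best response Bottom.
Player I against (Right, O): payoffs -4, -3 → best response Bottom.
Player II against (Top, I): payoffs -2, 4 → best response Right.
Player II against (Top, O): payoffs 4, -2 → best response Left.
Player II against (Bottom, I): payoffs -2, 0 → best response Right.
Player II against (Bottom, O): payoffs 1, -4 → best response Left.
Player III against (Top, Left): payoffs 0, -1 → best response I.
Player III against (Top, Right): payoffs 5, -4 → best response I.
Player III against (Bottom, Left): payoffs 2, 0 → best response I.
Player III against (Bottom, Right): payoffs 3, 5 → best response O.
No profile is a mutual best response for all players.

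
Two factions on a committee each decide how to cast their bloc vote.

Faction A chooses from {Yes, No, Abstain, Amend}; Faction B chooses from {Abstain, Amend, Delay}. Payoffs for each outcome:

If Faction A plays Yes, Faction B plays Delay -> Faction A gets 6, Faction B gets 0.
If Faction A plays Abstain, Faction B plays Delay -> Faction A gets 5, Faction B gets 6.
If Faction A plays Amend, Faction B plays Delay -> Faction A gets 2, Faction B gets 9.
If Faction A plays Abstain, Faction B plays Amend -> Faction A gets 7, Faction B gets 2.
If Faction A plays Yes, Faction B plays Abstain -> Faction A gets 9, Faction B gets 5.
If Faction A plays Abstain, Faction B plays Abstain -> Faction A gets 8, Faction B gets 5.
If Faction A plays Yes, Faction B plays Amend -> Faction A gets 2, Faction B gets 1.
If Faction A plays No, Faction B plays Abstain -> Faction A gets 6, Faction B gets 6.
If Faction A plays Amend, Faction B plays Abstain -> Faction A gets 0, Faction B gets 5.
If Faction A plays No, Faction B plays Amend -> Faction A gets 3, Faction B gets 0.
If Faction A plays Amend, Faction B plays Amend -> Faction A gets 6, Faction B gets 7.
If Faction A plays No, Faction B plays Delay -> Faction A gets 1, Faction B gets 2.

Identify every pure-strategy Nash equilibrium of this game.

Faction A against Abstain: payoffs 9, 6, 8, 0 → best response Yes.
Faction A against Amend: payoffs 2, 3, 7, 6 → best response Abstain.
Faction A against Delay: payoffs 6, 1, 5, 2 → best response Yes.
Faction B against Yes: payoffs 5, 1, 0 → best response Abstain.
Faction B against No: payoffs 6, 0, 2 → best response Abstain.
Faction B against Abstain: payoffs 5, 2, 6 → best response Delay.
Faction B against Amend: payoffs 5, 7, 9 → best response Delay.
Mutual best responses: (Yes, Abstain).

(Yes, Abstain)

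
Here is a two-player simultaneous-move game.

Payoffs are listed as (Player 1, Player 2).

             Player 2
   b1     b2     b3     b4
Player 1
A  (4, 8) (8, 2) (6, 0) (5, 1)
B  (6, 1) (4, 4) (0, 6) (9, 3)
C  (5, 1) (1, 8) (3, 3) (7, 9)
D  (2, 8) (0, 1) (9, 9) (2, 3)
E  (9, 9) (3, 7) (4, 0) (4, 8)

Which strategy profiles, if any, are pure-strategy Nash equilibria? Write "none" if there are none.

The pure Nash equilibria are (D, b3); (E, b1).

For each player, find the best response to each opponent profile; mutual best responses are the pure NE.
Player 1 against b1: payoffs 4, 6, 5, 2, 9 → best response E.
Player 1 against b2: payoffs 8, 4, 1, 0, 3 → best response A.
Player 1 against b3: payoffs 6, 0, 3, 9, 4 → best response D.
Player 1 against b4: payoffs 5, 9, 7, 2, 4 → best response B.
Player 2 against A: payoffs 8, 2, 0, 1 → best response b1.
Player 2 against B: payoffs 1, 4, 6, 3 → best response b3.
Player 2 against C: payoffs 1, 8, 3, 9 → best response b4.
Player 2 against D: payoffs 8, 1, 9, 3 → best response b3.
Player 2 against E: payoffs 9, 7, 0, 8 → best response b1.
Mutual best responses: (D, b3); (E, b1).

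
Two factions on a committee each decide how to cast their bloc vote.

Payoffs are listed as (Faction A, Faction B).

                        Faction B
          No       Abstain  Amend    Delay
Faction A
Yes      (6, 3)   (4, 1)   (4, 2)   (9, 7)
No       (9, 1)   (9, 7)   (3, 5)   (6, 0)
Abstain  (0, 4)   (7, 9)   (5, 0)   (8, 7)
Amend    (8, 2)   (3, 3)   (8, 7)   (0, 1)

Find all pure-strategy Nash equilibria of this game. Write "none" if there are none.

(Yes, Delay); (No, Abstain); (Amend, Amend)

Faction A against No: payoffs 6, 9, 0, 8 → best response No.
Faction A against Abstain: payoffs 4, 9, 7, 3 → best response No.
Faction A against Amend: payoffs 4, 3, 5, 8 → best response Amend.
Faction A against Delay: payoffs 9, 6, 8, 0 → best response Yes.
Faction B against Yes: payoffs 3, 1, 2, 7 → best response Delay.
Faction B against No: payoffs 1, 7, 5, 0 → best response Abstain.
Faction B against Abstain: payoffs 4, 9, 0, 7 → best response Abstain.
Faction B against Amend: payoffs 2, 3, 7, 1 → best response Amend.
Mutual best responses: (Yes, Delay); (No, Abstain); (Amend, Amend).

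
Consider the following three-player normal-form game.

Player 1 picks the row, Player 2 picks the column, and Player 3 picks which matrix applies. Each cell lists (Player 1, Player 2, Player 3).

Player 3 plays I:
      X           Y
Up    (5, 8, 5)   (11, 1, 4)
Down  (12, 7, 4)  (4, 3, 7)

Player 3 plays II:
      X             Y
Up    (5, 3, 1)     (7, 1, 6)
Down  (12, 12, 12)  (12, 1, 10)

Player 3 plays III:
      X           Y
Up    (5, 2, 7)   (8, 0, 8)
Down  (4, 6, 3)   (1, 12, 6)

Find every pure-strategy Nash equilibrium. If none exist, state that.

For each player, find the best response to each opponent profile; mutual best responses are the pure NE.
Player 1 against (X, I): payoffs 5, 12 → best response Down.
Player 1 against (X, II): payoffs 5, 12 → best response Down.
Player 1 against (X, III): payoffs 5, 4 → best response Up.
Player 1 against (Y, I): payoffs 11, 4 → best response Up.
Player 1 against (Y, II): payoffs 7, 12 → best response Down.
Player 1 against (Y, III): payoffs 8, 1 → best response Up.
Player 2 against (Up, I): payoffs 8, 1 → best response X.
Player 2 against (Up, II): payoffs 3, 1 → best response X.
Player 2 against (Up, III): payoffs 2, 0 → best response X.
Player 2 against (Down, I): payoffs 7, 3 → best response X.
Player 2 against (Down, II): payoffs 12, 1 → best response X.
Player 2 against (Down, III): payoffs 6, 12 → best response Y.
Player 3 against (Up, X): payoffs 5, 1, 7 → best response III.
Player 3 against (Up, Y): payoffs 4, 6, 8 → best response III.
Player 3 against (Down, X): payoffs 4, 12, 3 → best response II.
Player 3 against (Down, Y): payoffs 7, 10, 6 → best response II.
Mutual best responses: (Up, X, III); (Down, X, II).

The pure Nash equilibria are (Up, X, III), (Down, X, II).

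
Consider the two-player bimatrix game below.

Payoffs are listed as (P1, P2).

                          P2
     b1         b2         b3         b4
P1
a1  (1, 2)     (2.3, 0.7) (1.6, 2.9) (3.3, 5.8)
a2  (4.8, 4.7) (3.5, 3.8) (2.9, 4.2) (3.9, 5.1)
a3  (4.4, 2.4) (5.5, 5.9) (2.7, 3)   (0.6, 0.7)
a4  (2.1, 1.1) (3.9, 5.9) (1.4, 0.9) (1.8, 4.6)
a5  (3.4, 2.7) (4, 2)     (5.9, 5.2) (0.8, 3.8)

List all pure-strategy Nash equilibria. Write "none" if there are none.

The pure Nash equilibria are (a2, b4), (a3, b2), (a5, b3).

P1 against b1: payoffs 1, 4.8, 4.4, 2.1, 3.4 → best response a2.
P1 against b2: payoffs 2.3, 3.5, 5.5, 3.9, 4 → best response a3.
P1 against b3: payoffs 1.6, 2.9, 2.7, 1.4, 5.9 → best response a5.
P1 against b4: payoffs 3.3, 3.9, 0.6, 1.8, 0.8 → best response a2.
P2 against a1: payoffs 2, 0.7, 2.9, 5.8 → best response b4.
P2 against a2: payoffs 4.7, 3.8, 4.2, 5.1 → best response b4.
P2 against a3: payoffs 2.4, 5.9, 3, 0.7 → best response b2.
P2 against a4: payoffs 1.1, 5.9, 0.9, 4.6 → best response b2.
P2 against a5: payoffs 2.7, 2, 5.2, 3.8 → best response b3.
Mutual best responses: (a2, b4); (a3, b2); (a5, b3).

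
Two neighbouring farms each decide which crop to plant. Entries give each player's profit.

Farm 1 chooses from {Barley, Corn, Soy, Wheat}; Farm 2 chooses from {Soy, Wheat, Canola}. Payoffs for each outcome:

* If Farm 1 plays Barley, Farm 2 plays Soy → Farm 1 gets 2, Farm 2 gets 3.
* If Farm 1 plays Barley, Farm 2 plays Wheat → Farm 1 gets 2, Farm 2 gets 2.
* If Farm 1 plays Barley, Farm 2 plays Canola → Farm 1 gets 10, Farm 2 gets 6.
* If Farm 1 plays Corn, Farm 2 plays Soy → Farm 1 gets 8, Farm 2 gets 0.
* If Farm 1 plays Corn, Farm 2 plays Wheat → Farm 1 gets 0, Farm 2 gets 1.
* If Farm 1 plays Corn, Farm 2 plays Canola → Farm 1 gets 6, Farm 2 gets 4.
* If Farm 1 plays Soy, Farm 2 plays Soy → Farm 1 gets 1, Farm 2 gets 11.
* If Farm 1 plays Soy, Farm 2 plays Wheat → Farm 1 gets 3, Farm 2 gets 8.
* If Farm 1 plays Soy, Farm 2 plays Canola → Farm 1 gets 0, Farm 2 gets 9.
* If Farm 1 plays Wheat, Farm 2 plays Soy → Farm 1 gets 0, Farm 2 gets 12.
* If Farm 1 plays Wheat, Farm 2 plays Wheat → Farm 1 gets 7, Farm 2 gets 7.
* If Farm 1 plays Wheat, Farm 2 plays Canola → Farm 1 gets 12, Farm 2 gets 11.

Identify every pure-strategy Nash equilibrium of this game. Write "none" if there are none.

none

(Barley, Soy): Farm 1 can switch to Corn (2 → 8). Not NE.
(Barley, Wheat): Farm 1 can switch to Soy (2 → 3). Not NE.
(Barley, Canola): Farm 1 can switch to Wheat (10 → 12). Not NE.
(Corn, Soy): Farm 2 can switch to Wheat (0 → 1). Not NE.
(Corn, Wheat): Farm 1 can switch to Barley (0 → 2). Not NE.
(Corn, Canola): Farm 1 can switch to Barley (6 → 10). Not NE.
(Soy, Soy): Farm 1 can switch to Barley (1 → 2). Not NE.
(Soy, Wheat): Farm 1 can switch to Wheat (3 → 7). Not NE.
(Soy, Canola): Farm 1 can switch to Barley (0 → 10). Not NE.
(Wheat, Soy): Farm 1 can switch to Barley (0 → 2). Not NE.
(The remaining 2 profiles each have a profitable deviation by the same check.)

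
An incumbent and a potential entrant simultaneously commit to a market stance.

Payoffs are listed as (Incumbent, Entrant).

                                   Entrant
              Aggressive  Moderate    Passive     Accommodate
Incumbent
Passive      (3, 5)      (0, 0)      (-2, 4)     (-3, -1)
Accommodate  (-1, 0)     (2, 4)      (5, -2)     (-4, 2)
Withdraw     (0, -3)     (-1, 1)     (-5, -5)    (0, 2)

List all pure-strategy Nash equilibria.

(Passive, Aggressive) and (Accommodate, Moderate) and (Withdraw, Accommodate)

Incumbent against Aggressive: payoffs 3, -1, 0 → best response Passive.
Incumbent against Moderate: payoffs 0, 2, -1 → best response Accommodate.
Incumbent against Passive: payoffs -2, 5, -5 → best response Accommodate.
Incumbent against Accommodate: payoffs -3, -4, 0 → best response Withdraw.
Entrant against Passive: payoffs 5, 0, 4, -1 → best response Aggressive.
Entrant against Accommodate: payoffs 0, 4, -2, 2 → best response Moderate.
Entrant against Withdraw: payoffs -3, 1, -5, 2 → best response Accommodate.
Mutual best responses: (Passive, Aggressive); (Accommodate, Moderate); (Withdraw, Accommodate).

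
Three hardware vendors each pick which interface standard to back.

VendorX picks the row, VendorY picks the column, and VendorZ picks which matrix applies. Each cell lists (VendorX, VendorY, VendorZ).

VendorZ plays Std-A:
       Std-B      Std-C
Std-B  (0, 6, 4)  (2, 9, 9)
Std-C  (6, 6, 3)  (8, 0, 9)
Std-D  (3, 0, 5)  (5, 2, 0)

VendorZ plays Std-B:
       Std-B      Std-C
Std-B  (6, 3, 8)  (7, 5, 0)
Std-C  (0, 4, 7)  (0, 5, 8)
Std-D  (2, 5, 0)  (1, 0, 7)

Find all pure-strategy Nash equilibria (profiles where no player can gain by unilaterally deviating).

(Std-B, Std-B, Std-A): VendorX can switch to Std-C (0 → 6). Not NE.
(Std-B, Std-B, Std-B): VendorY can switch to Std-C (3 → 5). Not NE.
(Std-B, Std-C, Std-A): VendorX can switch to Std-C (2 → 8). Not NE.
(Std-B, Std-C, Std-B): VendorZ can switch to Std-A (0 → 9). Not NE.
(Std-C, Std-B, Std-A): VendorZ can switch to Std-B (3 → 7). Not NE.
(Std-C, Std-B, Std-B): VendorX can switch to Std-B (0 → 6). Not NE.
(Std-C, Std-C, Std-A): VendorY can switch to Std-B (0 → 6). Not NE.
(Std-C, Std-C, Std-B): VendorX can switch to Std-B (0 → 7). Not NE.
(Std-D, Std-B, Std-A): VendorX can switch to Std-C (3 → 6). Not NE.
(Std-D, Std-B, Std-B): VendorX can switch to Std-B (2 → 6). Not NE.
(The remaining 2 profiles each have a profitable deviation by the same check.)

none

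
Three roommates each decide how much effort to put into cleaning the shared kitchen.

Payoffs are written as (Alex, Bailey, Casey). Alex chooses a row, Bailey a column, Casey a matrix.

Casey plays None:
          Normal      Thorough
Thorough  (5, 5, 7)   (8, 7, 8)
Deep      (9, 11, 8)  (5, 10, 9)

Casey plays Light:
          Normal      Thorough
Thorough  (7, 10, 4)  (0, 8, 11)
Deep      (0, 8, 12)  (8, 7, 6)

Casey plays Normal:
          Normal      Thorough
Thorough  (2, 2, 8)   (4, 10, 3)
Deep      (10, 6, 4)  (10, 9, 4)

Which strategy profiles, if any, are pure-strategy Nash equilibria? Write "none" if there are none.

Alex against (Normal, None): payoffs 5, 9 → best response Deep.
Alex against (Normal, Light): payoffs 7, 0 → best response Thorough.
Alex against (Normal, Normal): payoffs 2, 10 → best response Deep.
Alex against (Thorough, None): payoffs 8, 5 → best response Thorough.
Alex against (Thorough, Light): payoffs 0, 8 → best response Deep.
Alex against (Thorough, Normal): payoffs 4, 10 → best response Deep.
Bailey against (Thorough, None): payoffs 5, 7 → best response Thorough.
Bailey against (Thorough, Light): payoffs 10, 8 → best response Normal.
Bailey against (Thorough, Normal): payoffs 2, 10 → best response Thorough.
Bailey against (Deep, None): payoffs 11, 10 → best response Normal.
Bailey against (Deep, Light): payoffs 8, 7 → best response Normal.
Bailey against (Deep, Normal): payoffs 6, 9 → best response Thorough.
Casey against (Thorough, Normal): payoffs 7, 4, 8 → best response Normal.
Casey against (Thorough, Thorough): payoffs 8, 11, 3 → best response Light.
Casey against (Deep, Normal): payoffs 8, 12, 4 → best response Light.
Casey against (Deep, Thorough): payoffs 9, 6, 4 → best response None.
No profile is a mutual best response for all players.

There is no pure-strategy Nash equilibrium.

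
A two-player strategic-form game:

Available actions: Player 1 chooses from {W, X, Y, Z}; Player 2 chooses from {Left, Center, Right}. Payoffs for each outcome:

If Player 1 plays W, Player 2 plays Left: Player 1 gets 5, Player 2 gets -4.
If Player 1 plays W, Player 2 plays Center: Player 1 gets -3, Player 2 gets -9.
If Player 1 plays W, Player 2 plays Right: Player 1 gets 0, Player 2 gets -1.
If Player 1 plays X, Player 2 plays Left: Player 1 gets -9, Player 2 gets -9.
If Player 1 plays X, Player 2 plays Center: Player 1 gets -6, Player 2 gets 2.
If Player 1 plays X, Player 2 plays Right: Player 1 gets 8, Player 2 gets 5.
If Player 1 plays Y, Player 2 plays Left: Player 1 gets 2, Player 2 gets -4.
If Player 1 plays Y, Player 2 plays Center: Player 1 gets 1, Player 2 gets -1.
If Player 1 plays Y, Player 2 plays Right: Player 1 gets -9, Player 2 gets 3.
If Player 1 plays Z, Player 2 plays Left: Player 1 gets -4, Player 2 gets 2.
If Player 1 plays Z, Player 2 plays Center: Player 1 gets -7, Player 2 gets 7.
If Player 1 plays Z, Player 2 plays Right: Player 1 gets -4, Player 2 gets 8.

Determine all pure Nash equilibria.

(X, Right)

Mark each player's best response to every combination of opponents' strategies; a profile where every player is best-responding is a pure Nash equilibrium.
Player 1 against Left: payoffs 5, -9, 2, -4 → best response W.
Player 1 against Center: payoffs -3, -6, 1, -7 → best response Y.
Player 1 against Right: payoffs 0, 8, -9, -4 → best response X.
Player 2 against W: payoffs -4, -9, -1 → best response Right.
Player 2 against X: payoffs -9, 2, 5 → best response Right.
Player 2 against Y: payoffs -4, -1, 3 → best response Right.
Player 2 against Z: payoffs 2, 7, 8 → best response Right.
Mutual best responses: (X, Right).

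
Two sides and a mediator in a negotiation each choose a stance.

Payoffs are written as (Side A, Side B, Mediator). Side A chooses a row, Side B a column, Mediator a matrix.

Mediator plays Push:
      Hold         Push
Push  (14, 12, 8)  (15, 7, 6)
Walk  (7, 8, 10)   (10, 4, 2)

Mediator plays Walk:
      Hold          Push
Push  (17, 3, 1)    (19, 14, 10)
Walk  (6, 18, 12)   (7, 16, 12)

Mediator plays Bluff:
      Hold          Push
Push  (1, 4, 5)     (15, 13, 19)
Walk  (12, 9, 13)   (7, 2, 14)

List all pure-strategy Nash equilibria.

For each strategy profile, look for a profitable unilateral deviation.
(Push, Hold, Push): Side A gets 14, best alternative 7; Side B gets 12, best alternative 7; Mediator gets 8, best alternative 5. No profitable deviation — NE.
(Push, Hold, Walk): Side B can switch to Push (3 → 14). Not NE.
(Push, Hold, Bluff): Side A can switch to Walk (1 → 12). Not NE.
(Push, Push, Push): Side B can switch to Hold (7 → 12). Not NE.
(Push, Push, Walk): Mediator can switch to Bluff (10 → 19). Not NE.
(Push, Push, Bluff): Side A gets 15, best alternative 7; Side B gets 13, best alternative 4; Mediator gets 19, best alternative 10. No profitable deviation — NE.
(Walk, Hold, Push): Side A can switch to Push (7 → 14). Not NE.
(Walk, Hold, Walk): Side A can switch to Push (6 → 17). Not NE.
(Walk, Hold, Bluff): Side A gets 12, best alternative 1; Side B gets 9, best alternative 2; Mediator gets 13, best alternative 12. No profitable deviation — NE.
(Walk, Push, Push): Side A can switch to Push (10 → 15). Not NE.
(Walk, Push, Walk): Side A can switch to Push (7 → 19). Not NE.
(Walk, Push, Bluff): Side A can switch to Push (7 → 15). Not NE.

(Push, Hold, Push), (Push, Push, Bluff), (Walk, Hold, Bluff)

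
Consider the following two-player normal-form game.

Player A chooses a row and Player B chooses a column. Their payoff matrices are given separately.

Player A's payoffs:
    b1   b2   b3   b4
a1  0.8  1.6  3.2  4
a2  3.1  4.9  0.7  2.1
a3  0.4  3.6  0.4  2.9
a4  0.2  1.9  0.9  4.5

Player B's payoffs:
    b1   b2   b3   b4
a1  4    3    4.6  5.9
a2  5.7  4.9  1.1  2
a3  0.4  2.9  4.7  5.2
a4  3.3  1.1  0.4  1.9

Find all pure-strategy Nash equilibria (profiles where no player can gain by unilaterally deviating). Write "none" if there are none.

For each player, find the best response to each opponent profile; mutual best responses are the pure NE.
Player A against b1: payoffs 0.8, 3.1, 0.4, 0.2 → best response a2.
Player A against b2: payoffs 1.6, 4.9, 3.6, 1.9 → best response a2.
Player A against b3: payoffs 3.2, 0.7, 0.4, 0.9 → best response a1.
Player A against b4: payoffs 4, 2.1, 2.9, 4.5 → best response a4.
Player B against a1: payoffs 4, 3, 4.6, 5.9 → best response b4.
Player B against a2: payoffs 5.7, 4.9, 1.1, 2 → best response b1.
Player B against a3: payoffs 0.4, 2.9, 4.7, 5.2 → best response b4.
Player B against a4: payoffs 3.3, 1.1, 0.4, 1.9 → best response b1.
Mutual best responses: (a2, b1).

The unique pure-strategy Nash equilibrium is (a2, b1).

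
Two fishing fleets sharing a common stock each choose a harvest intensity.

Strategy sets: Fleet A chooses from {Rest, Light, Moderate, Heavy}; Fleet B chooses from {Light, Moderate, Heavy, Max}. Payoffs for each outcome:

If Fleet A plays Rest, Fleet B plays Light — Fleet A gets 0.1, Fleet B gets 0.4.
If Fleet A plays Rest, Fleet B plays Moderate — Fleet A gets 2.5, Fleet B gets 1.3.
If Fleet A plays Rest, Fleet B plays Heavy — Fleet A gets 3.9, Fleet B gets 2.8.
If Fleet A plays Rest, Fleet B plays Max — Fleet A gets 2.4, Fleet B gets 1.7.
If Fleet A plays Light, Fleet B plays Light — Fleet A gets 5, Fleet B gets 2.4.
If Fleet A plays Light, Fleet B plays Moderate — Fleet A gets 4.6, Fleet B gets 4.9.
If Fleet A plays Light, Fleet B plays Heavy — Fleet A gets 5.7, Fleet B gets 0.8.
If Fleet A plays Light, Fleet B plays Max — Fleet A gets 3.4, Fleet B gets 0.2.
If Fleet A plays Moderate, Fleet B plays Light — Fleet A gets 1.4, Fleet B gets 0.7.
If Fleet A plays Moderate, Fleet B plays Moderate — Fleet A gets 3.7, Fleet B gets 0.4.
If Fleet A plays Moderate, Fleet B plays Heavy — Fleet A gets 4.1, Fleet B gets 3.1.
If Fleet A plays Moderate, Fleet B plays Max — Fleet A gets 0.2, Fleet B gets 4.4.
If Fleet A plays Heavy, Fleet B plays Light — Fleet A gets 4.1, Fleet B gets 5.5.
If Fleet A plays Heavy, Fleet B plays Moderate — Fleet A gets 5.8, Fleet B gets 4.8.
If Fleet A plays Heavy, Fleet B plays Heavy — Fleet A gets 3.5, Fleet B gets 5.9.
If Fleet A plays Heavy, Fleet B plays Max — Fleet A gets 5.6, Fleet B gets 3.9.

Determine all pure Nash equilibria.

For each strategy profile, look for a profitable unilateral deviation.
(Rest, Light): Fleet A can switch to Light (0.1 → 5). Not NE.
(Rest, Moderate): Fleet A can switch to Light (2.5 → 4.6). Not NE.
(Rest, Heavy): Fleet A can switch to Light (3.9 → 5.7). Not NE.
(Rest, Max): Fleet A can switch to Light (2.4 → 3.4). Not NE.
(Light, Light): Fleet B can switch to Moderate (2.4 → 4.9). Not NE.
(Light, Moderate): Fleet A can switch to Heavy (4.6 → 5.8). Not NE.
(Light, Heavy): Fleet B can switch to Light (0.8 → 2.4). Not NE.
(Light, Max): Fleet A can switch to Heavy (3.4 → 5.6). Not NE.
(The remaining 8 profiles each have a profitable deviation by the same check.)

This game has no pure Nash equilibrium.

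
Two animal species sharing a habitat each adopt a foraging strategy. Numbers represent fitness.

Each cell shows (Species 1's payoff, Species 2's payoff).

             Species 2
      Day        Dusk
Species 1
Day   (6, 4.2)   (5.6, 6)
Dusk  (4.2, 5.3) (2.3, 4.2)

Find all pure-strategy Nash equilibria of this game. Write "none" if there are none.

The unique pure-strategy Nash equilibrium is (Day, Dusk).

(Day, Day): Species 2 can switch to Dusk (4.2 → 6). Not NE.
(Day, Dusk): Species 1 gets 5.6, best alternative 2.3; Species 2 gets 6, best alternative 4.2. No profitable deviation — NE.
(Dusk, Day): Species 1 can switch to Day (4.2 → 6). Not NE.
(Dusk, Dusk): Species 1 can switch to Day (2.3 → 5.6). Not NE.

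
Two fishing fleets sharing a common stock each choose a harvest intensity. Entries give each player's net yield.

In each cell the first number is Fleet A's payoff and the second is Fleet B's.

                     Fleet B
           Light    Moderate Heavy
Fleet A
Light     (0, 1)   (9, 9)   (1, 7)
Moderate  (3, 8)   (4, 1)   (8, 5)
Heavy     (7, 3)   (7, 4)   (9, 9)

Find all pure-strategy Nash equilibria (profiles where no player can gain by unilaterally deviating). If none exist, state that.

The pure Nash equilibria are (Light, Moderate); (Heavy, Heavy).

For each player, find the best response to each opponent profile; mutual best responses are the pure NE.
Fleet A against Light: payoffs 0, 3, 7 → best response Heavy.
Fleet A against Moderate: payoffs 9, 4, 7 → best response Light.
Fleet A against Heavy: payoffs 1, 8, 9 → best response Heavy.
Fleet B against Light: payoffs 1, 9, 7 → best response Moderate.
Fleet B against Moderate: payoffs 8, 1, 5 → best response Light.
Fleet B against Heavy: payoffs 3, 4, 9 → best response Heavy.
Mutual best responses: (Light, Moderate); (Heavy, Heavy).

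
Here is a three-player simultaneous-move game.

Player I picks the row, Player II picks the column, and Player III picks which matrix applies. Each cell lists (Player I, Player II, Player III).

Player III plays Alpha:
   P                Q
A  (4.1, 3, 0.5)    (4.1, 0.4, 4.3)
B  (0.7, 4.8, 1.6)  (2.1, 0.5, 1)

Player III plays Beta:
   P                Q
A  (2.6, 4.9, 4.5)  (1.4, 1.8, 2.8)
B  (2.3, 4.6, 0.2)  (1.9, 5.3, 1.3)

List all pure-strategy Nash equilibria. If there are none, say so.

(A, P, Alpha): Player III can switch to Beta (0.5 → 4.5). Not NE.
(A, P, Beta): Player I gets 2.6, best alternative 2.3; Player II gets 4.9, best alternative 1.8; Player III gets 4.5, best alternative 0.5. No profitable deviation — NE.
(A, Q, Alpha): Player II can switch to P (0.4 → 3). Not NE.
(A, Q, Beta): Player I can switch to B (1.4 → 1.9). Not NE.
(B, P, Alpha): Player I can switch to A (0.7 → 4.1). Not NE.
(B, P, Beta): Player I can switch to A (2.3 → 2.6). Not NE.
(B, Q, Alpha): Player I can switch to A (2.1 → 4.1). Not NE.
(B, Q, Beta): Player I gets 1.9, best alternative 1.4; Player II gets 5.3, best alternative 4.6; Player III gets 1.3, best alternative 1. No profitable deviation — NE.

(A, P, Beta); (B, Q, Beta)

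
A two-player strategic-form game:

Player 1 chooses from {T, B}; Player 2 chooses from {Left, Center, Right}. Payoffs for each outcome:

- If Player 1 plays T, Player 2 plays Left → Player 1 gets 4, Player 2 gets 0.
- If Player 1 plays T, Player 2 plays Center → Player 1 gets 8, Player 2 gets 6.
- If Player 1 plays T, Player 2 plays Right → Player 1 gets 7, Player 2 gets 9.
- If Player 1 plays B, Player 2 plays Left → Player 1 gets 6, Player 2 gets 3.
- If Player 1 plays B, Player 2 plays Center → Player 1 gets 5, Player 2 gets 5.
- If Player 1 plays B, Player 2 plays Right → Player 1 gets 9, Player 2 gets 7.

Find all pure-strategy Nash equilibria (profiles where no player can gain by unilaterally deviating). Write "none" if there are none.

(T, Left): Player 1 can switch to B (4 → 6). Not NE.
(T, Center): Player 2 can switch to Right (6 → 9). Not NE.
(T, Right): Player 1 can switch to B (7 → 9). Not NE.
(B, Left): Player 2 can switch to Center (3 → 5). Not NE.
(B, Center): Player 1 can switch to T (5 → 8). Not NE.
(B, Right): Player 1 gets 9, best alternative 7; Player 2 gets 7, best alternative 5. No profitable deviation — NE.

Pure NE: (B, Right)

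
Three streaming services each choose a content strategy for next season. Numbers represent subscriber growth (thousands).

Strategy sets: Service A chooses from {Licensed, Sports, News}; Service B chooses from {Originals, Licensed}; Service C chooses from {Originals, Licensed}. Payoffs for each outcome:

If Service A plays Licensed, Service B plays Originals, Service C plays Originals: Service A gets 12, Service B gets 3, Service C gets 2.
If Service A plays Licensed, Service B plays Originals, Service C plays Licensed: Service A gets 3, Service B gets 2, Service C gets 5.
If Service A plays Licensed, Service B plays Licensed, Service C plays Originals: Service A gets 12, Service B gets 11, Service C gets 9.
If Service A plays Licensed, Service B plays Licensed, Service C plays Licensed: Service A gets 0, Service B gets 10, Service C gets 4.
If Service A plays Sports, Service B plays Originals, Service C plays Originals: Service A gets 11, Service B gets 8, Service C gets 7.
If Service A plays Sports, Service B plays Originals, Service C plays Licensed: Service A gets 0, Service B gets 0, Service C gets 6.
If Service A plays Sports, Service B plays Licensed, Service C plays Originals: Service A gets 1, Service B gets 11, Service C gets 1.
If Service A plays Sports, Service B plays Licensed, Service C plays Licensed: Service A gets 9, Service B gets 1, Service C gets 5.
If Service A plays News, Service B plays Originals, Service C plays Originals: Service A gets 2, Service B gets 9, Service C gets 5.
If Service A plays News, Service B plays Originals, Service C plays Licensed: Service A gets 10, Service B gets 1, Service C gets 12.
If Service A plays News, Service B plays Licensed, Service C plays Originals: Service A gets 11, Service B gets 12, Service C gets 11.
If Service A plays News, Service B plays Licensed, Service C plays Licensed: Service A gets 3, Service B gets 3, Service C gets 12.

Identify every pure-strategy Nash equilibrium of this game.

The pure Nash equilibria are (Licensed, Licensed, Originals), (Sports, Licensed, Licensed).

(Licensed, Originals, Originals): Service B can switch to Licensed (3 → 11). Not NE.
(Licensed, Originals, Licensed): Service A can switch to News (3 → 10). Not NE.
(Licensed, Licensed, Originals): Service A gets 12, best alternative 11; Service B gets 11, best alternative 3; Service C gets 9, best alternative 4. No profitable deviation — NE.
(Licensed, Licensed, Licensed): Service A can switch to Sports (0 → 9). Not NE.
(Sports, Originals, Originals): Service A can switch to Licensed (11 → 12). Not NE.
(Sports, Originals, Licensed): Service A can switch to Licensed (0 → 3). Not NE.
(Sports, Licensed, Originals): Service A can switch to Licensed (1 → 12). Not NE.
(Sports, Licensed, Licensed): Service A gets 9, best alternative 3; Service B gets 1, best alternative 0; Service C gets 5, best alternative 1. No profitable deviation — NE.
(News, Originals, Originals): Service A can switch to Licensed (2 → 12). Not NE.
(News, Originals, Licensed): Service B can switch to Licensed (1 → 3). Not NE.
(News, Licensed, Originals): Service A can switch to Licensed (11 → 12). Not NE.
(News, Licensed, Licensed): Service A can switch to Sports (3 → 9). Not NE.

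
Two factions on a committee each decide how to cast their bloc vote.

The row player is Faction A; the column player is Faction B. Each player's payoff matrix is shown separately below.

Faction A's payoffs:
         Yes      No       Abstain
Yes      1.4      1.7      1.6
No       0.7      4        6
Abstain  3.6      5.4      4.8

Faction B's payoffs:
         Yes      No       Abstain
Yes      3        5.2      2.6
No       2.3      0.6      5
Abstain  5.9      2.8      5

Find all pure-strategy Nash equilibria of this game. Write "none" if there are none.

The pure Nash equilibria are (No, Abstain), (Abstain, Yes).

Check each profile: it is a Nash equilibrium iff no player can strictly gain by switching unilaterally.
(Yes, Yes): Faction A can switch to Abstain (1.4 → 3.6). Not NE.
(Yes, No): Faction A can switch to No (1.7 → 4). Not NE.
(Yes, Abstain): Faction A can switch to No (1.6 → 6). Not NE.
(No, Yes): Faction A can switch to Yes (0.7 → 1.4). Not NE.
(No, No): Faction A can switch to Abstain (4 → 5.4). Not NE.
(No, Abstain): Faction A gets 6, best alternative 4.8; Faction B gets 5, best alternative 2.3. No profitable deviation — NE.
(Abstain, Yes): Faction A gets 3.6, best alternative 1.4; Faction B gets 5.9, best alternative 5. No profitable deviation — NE.
(Abstain, No): Faction B can switch to Yes (2.8 → 5.9). Not NE.
(Abstain, Abstain): Faction A can switch to No (4.8 → 6). Not NE.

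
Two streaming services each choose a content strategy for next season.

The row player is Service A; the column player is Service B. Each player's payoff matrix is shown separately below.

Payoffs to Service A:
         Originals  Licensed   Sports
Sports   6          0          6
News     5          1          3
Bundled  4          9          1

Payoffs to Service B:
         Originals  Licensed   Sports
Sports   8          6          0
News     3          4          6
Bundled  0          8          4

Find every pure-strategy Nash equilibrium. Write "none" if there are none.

(Sports, Originals): Service A gets 6, best alternative 5; Service B gets 8, best alternative 6. No profitable deviation — NE.
(Sports, Licensed): Service A can switch to News (0 → 1). Not NE.
(Sports, Sports): Service B can switch to Originals (0 → 8). Not NE.
(News, Originals): Service A can switch to Sports (5 → 6). Not NE.
(News, Licensed): Service A can switch to Bundled (1 → 9). Not NE.
(News, Sports): Service A can switch to Sports (3 → 6). Not NE.
(Bundled, Originals): Service A can switch to Sports (4 → 6). Not NE.
(Bundled, Licensed): Service A gets 9, best alternative 1; Service B gets 8, best alternative 4. No profitable deviation — NE.
(Bundled, Sports): Service A can switch to Sports (1 → 6). Not NE.

(Sports, Originals); (Bundled, Licensed)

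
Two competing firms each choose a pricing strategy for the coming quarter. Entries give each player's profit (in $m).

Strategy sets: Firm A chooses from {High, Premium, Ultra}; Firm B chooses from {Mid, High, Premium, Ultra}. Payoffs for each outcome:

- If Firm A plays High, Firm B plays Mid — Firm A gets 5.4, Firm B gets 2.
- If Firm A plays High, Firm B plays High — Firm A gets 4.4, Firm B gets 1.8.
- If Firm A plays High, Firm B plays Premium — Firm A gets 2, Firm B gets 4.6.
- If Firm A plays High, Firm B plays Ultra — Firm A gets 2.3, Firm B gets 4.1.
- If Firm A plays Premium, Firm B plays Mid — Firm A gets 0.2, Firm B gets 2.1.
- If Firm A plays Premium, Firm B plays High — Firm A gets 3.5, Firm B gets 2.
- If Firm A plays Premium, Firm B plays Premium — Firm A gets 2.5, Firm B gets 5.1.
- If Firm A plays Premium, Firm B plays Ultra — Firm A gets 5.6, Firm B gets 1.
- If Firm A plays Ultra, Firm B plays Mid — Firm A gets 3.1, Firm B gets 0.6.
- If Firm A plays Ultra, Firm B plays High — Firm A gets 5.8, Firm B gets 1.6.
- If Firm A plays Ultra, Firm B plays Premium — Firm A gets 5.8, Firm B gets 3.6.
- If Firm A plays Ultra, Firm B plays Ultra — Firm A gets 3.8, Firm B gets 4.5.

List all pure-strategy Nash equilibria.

Firm A against Mid: payoffs 5.4, 0.2, 3.1 → best response High.
Firm A against High: payoffs 4.4, 3.5, 5.8 → best response Ultra.
Firm A against Premium: payoffs 2, 2.5, 5.8 → best response Ultra.
Firm A against Ultra: payoffs 2.3, 5.6, 3.8 → best response Premium.
Firm B against High: payoffs 2, 1.8, 4.6, 4.1 → best response Premium.
Firm B against Premium: payoffs 2.1, 2, 5.1, 1 → best response Premium.
Firm B against Ultra: payoffs 0.6, 1.6, 3.6, 4.5 → best response Ultra.
No profile is a mutual best response for all players.

This game has no pure Nash equilibrium.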